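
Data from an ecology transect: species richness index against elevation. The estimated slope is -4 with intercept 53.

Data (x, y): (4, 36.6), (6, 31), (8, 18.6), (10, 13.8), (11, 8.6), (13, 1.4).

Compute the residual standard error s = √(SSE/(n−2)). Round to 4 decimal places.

s = 1.6492

x=4: ŷ = 53 − 4·4 = 37; e = 36.6 − 37 = -0.4
x=6: ŷ = 53 − 4·6 = 29; e = 31 − 29 = 2
x=8: ŷ = 53 − 4·8 = 21; e = 18.6 − 21 = -2.4
x=10: ŷ = 53 − 4·10 = 13; e = 13.8 − 13 = 0.8
x=11: ŷ = 53 − 4·11 = 9; e = 8.6 − 9 = -0.4
x=13: ŷ = 53 − 4·13 = 1; e = 1.4 − 1 = 0.4
SSE = 0.16 + 4 + 5.76 + 0.64 + 0.16 + 0.16 = 10.88
s = √(10.88/4) = √2.72 ≈ 1.6492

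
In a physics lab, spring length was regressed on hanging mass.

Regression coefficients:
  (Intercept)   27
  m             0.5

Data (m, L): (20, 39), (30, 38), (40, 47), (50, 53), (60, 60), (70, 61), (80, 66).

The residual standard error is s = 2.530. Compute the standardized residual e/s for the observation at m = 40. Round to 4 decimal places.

0.0000

L̂ = 27 + 0.5·40 = 47
e = 47 − 47 = 0
e/s = 0 / 2.530 = 0.0000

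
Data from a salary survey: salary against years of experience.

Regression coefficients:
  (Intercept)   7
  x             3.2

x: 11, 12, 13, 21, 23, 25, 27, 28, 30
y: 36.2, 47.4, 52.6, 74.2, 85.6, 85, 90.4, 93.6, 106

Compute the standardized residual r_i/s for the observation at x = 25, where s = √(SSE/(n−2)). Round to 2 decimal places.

-0.50

x=11: ŷ = 7 + 3.2·11 = 42.2; r = 36.2 − 42.2 = -6
x=12: ŷ = 7 + 3.2·12 = 45.4; r = 47.4 − 45.4 = 2
x=13: ŷ = 7 + 3.2·13 = 48.6; r = 52.6 − 48.6 = 4
x=21: ŷ = 7 + 3.2·21 = 74.2; r = 74.2 − 74.2 = 0
x=23: ŷ = 7 + 3.2·23 = 80.6; r = 85.6 − 80.6 = 5
x=25: ŷ = 7 + 3.2·25 = 87; r = 85 − 87 = -2
x=27: ŷ = 7 + 3.2·27 = 93.4; r = 90.4 − 93.4 = -3
x=28: ŷ = 7 + 3.2·28 = 96.6; r = 93.6 − 96.6 = -3
x=30: ŷ = 7 + 3.2·30 = 103; r = 106 − 103 = 3
SSE = 36 + 4 + 16 + 0 + 25 + 4 + 9 + 9 + 9 = 112
s = √(112/7) = 4
r/s = -2 / 4 = -0.50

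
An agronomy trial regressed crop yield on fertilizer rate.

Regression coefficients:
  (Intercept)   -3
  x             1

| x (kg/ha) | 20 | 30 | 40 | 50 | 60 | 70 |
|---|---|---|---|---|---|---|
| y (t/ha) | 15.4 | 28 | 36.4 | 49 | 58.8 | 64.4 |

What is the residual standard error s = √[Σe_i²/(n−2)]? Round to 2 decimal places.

x=20: ŷ = -3 + 20 = 17; e = 15.4 − 17 = -1.6
x=30: ŷ = -3 + 30 = 27; e = 28 − 27 = 1
x=40: ŷ = -3 + 40 = 37; e = 36.4 − 37 = -0.6
x=50: ŷ = -3 + 50 = 47; e = 49 − 47 = 2
x=60: ŷ = -3 + 60 = 57; e = 58.8 − 57 = 1.8
x=70: ŷ = -3 + 70 = 67; e = 64.4 − 67 = -2.6
SSE = 2.56 + 1 + 0.36 + 4 + 3.24 + 6.76 = 17.92
s = √(17.92/4) = √4.48 ≈ 2.12

s = 2.12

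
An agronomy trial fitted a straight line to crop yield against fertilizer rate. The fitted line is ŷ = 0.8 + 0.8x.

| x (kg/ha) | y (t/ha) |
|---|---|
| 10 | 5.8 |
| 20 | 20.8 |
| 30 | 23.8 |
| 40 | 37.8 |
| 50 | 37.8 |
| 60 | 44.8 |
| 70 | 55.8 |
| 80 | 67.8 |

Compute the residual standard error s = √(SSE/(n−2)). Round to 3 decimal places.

x=10: ŷ = 0.8 + 0.8·10 = 8.8; r = 5.8 − 8.8 = -3
x=20: ŷ = 0.8 + 0.8·20 = 16.8; r = 20.8 − 16.8 = 4
x=30: ŷ = 0.8 + 0.8·30 = 24.8; r = 23.8 − 24.8 = -1
x=40: ŷ = 0.8 + 0.8·40 = 32.8; r = 37.8 − 32.8 = 5
x=50: ŷ = 0.8 + 0.8·50 = 40.8; r = 37.8 − 40.8 = -3
x=60: ŷ = 0.8 + 0.8·60 = 48.8; r = 44.8 − 48.8 = -4
x=70: ŷ = 0.8 + 0.8·70 = 56.8; r = 55.8 − 56.8 = -1
x=80: ŷ = 0.8 + 0.8·80 = 64.8; r = 67.8 − 64.8 = 3
SSE = 9 + 16 + 1 + 25 + 9 + 16 + 1 + 9 = 86
s = √(86/6) = √14.3333 ≈ 3.786

s = 3.786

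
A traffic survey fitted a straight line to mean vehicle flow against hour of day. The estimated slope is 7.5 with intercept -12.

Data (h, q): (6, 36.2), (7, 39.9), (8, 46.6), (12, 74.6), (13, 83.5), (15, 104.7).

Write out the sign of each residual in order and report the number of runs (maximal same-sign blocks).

3 runs

h=6: q̂ = -12 + 7.5·6 = 33; e = 36.2 − 33 = 3.2
h=7: q̂ = -12 + 7.5·7 = 40.5; e = 39.9 − 40.5 = -0.6
h=8: q̂ = -12 + 7.5·8 = 48; e = 46.6 − 48 = -1.4
h=12: q̂ = -12 + 7.5·12 = 78; e = 74.6 − 78 = -3.4
h=13: q̂ = -12 + 7.5·13 = 85.5; e = 83.5 − 85.5 = -2
h=15: q̂ = -12 + 7.5·15 = 100.5; e = 104.7 − 100.5 = 4.2
Signs: + − − − − +
Runs: +×1, −×4, +×1 → 3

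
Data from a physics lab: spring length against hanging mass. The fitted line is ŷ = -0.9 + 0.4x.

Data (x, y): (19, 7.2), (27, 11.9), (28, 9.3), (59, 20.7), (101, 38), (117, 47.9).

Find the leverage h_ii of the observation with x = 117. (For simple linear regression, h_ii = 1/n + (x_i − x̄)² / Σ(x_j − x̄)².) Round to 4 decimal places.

x̄ = (19 + 27 + 28 + 59 + 101 + 117)/6 = 58.5
Σ(x − x̄)² = 1560.25 + 992.25 + 930.25 + 0.25 + 1806.25 + 3422.25 = 8711.5
h = 1/6 + (58.5)²/8711.5 = 0.166667 + 0.392843 = 0.5595

h = 0.5595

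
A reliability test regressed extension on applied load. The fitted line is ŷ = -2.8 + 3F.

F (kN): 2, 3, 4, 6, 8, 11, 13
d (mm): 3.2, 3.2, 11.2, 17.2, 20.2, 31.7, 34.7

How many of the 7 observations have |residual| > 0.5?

F=2: ŷ = -2.8 + 3·2 = 3.2; r = 3.2 − 3.2 = 0
F=3: ŷ = -2.8 + 3·3 = 6.2; r = 3.2 − 6.2 = -3
F=4: ŷ = -2.8 + 3·4 = 9.2; r = 11.2 − 9.2 = 2
F=6: ŷ = -2.8 + 3·6 = 15.2; r = 17.2 − 15.2 = 2
F=8: ŷ = -2.8 + 3·8 = 21.2; r = 20.2 − 21.2 = -1
F=11: ŷ = -2.8 + 3·11 = 30.2; r = 31.7 − 30.2 = 1.5
F=13: ŷ = -2.8 + 3·13 = 36.2; r = 34.7 − 36.2 = -1.5
|r| > 0.5: F=3 (|r|=3), F=4 (|r|=2), F=6 (|r|=2), F=8 (|r|=1), F=11 (|r|=1.5), F=13 (|r|=1.5) → 6

6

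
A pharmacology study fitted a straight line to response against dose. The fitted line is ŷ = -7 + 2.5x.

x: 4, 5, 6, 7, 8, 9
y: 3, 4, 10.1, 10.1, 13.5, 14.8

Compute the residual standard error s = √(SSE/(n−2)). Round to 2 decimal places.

s = 1.37

x=4: ŷ = -7 + 2.5·4 = 3; e = 3 − 3 = 0
x=5: ŷ = -7 + 2.5·5 = 5.5; e = 4 − 5.5 = -1.5
x=6: ŷ = -7 + 2.5·6 = 8; e = 10.1 − 8 = 2.1
x=7: ŷ = -7 + 2.5·7 = 10.5; e = 10.1 − 10.5 = -0.4
x=8: ŷ = -7 + 2.5·8 = 13; e = 13.5 − 13 = 0.5
x=9: ŷ = -7 + 2.5·9 = 15.5; e = 14.8 − 15.5 = -0.7
SSE = 0 + 2.25 + 4.41 + 0.16 + 0.25 + 0.49 = 7.56
s = √(7.56/4) = √1.89 ≈ 1.37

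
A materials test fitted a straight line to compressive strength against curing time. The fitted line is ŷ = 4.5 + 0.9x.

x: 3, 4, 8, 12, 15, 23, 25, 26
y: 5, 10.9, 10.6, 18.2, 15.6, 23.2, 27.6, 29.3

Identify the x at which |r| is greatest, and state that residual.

x=3: ŷ = 4.5 + 0.9·3 = 7.2; r = 5 − 7.2 = -2.2
x=4: ŷ = 4.5 + 0.9·4 = 8.1; r = 10.9 − 8.1 = 2.8
x=8: ŷ = 4.5 + 0.9·8 = 11.7; r = 10.6 − 11.7 = -1.1
x=12: ŷ = 4.5 + 0.9·12 = 15.3; r = 18.2 − 15.3 = 2.9
x=15: ŷ = 4.5 + 0.9·15 = 18; r = 15.6 − 18 = -2.4
x=23: ŷ = 4.5 + 0.9·23 = 25.2; r = 23.2 − 25.2 = -2
x=25: ŷ = 4.5 + 0.9·25 = 27; r = 27.6 − 27 = 0.6
x=26: ŷ = 4.5 + 0.9·26 = 27.9; r = 29.3 − 27.9 = 1.4
Largest |r| is 2.9 at x = 12, residual 2.9.

x = 12, r = 2.9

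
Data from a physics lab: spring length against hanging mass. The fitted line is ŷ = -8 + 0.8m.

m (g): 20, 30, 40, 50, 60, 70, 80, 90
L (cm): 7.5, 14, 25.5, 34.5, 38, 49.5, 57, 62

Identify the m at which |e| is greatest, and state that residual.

m=20: ŷ = -8 + 0.8·20 = 8; e = 7.5 − 8 = -0.5
m=30: ŷ = -8 + 0.8·30 = 16; e = 14 − 16 = -2
m=40: ŷ = -8 + 0.8·40 = 24; e = 25.5 − 24 = 1.5
m=50: ŷ = -8 + 0.8·50 = 32; e = 34.5 − 32 = 2.5
m=60: ŷ = -8 + 0.8·60 = 40; e = 38 − 40 = -2
m=70: ŷ = -8 + 0.8·70 = 48; e = 49.5 − 48 = 1.5
m=80: ŷ = -8 + 0.8·80 = 56; e = 57 − 56 = 1
m=90: ŷ = -8 + 0.8·90 = 64; e = 62 − 64 = -2
Largest |e| is 2.5 at m = 50, residual 2.5.

m = 50, e = 2.5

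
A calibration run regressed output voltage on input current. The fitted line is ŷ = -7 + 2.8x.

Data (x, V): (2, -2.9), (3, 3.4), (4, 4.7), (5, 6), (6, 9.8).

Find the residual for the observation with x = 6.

ŷ = -7 + 2.8·6 = 9.8
r = 9.8 − 9.8 = 0

r = 0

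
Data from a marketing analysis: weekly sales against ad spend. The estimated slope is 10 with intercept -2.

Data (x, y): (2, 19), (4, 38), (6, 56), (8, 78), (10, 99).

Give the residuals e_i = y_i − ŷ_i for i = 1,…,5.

x=2: ŷ = -2 + 10·2 = 18; e = 19 − 18 = 1
x=4: ŷ = -2 + 10·4 = 38; e = 38 − 38 = 0
x=6: ŷ = -2 + 10·6 = 58; e = 56 − 58 = -2
x=8: ŷ = -2 + 10·8 = 78; e = 78 − 78 = 0
x=10: ŷ = -2 + 10·10 = 98; e = 99 − 98 = 1

1, 0, -2, 0, 1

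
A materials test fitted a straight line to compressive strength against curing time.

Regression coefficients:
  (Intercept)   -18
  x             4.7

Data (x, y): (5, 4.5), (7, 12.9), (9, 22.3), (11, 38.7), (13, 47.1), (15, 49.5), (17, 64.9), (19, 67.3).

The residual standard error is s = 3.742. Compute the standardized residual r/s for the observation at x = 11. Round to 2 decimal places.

ŷ = -18 + 4.7·11 = 33.7
r = 38.7 − 33.7 = 5
r/s = 5 / 3.742 = 1.34

1.34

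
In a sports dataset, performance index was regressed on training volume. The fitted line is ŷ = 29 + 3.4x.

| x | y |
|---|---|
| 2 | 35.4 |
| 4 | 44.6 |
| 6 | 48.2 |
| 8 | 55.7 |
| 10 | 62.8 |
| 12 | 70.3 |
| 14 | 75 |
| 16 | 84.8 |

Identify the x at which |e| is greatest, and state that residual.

x = 4, e = 2

x=2: ŷ = 29 + 3.4·2 = 35.8; e = 35.4 − 35.8 = -0.4
x=4: ŷ = 29 + 3.4·4 = 42.6; e = 44.6 − 42.6 = 2
x=6: ŷ = 29 + 3.4·6 = 49.4; e = 48.2 − 49.4 = -1.2
x=8: ŷ = 29 + 3.4·8 = 56.2; e = 55.7 − 56.2 = -0.5
x=10: ŷ = 29 + 3.4·10 = 63; e = 62.8 − 63 = -0.2
x=12: ŷ = 29 + 3.4·12 = 69.8; e = 70.3 − 69.8 = 0.5
x=14: ŷ = 29 + 3.4·14 = 76.6; e = 75 − 76.6 = -1.6
x=16: ŷ = 29 + 3.4·16 = 83.4; e = 84.8 − 83.4 = 1.4
Largest |e| is 2 at x = 4, residual 2.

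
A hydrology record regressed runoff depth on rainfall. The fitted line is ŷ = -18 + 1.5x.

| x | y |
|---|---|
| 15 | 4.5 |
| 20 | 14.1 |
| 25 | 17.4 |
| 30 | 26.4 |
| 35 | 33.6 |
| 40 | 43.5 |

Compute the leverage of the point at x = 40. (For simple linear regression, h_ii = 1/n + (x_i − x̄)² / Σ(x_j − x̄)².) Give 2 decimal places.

x̄ = (15 + 20 + 25 + 30 + 35 + 40)/6 = 27.5
Σ(x − x̄)² = 156.25 + 56.25 + 6.25 + 6.25 + 56.25 + 156.25 = 437.5
h = 1/6 + (12.5)²/437.5 = 0.166667 + 0.357143 = 0.52

h = 0.52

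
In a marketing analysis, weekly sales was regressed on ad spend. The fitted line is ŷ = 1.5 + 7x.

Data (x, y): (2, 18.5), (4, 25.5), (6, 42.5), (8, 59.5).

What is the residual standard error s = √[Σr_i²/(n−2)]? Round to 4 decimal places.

x=2: ŷ = 1.5 + 7·2 = 15.5; r = 18.5 − 15.5 = 3
x=4: ŷ = 1.5 + 7·4 = 29.5; r = 25.5 − 29.5 = -4
x=6: ŷ = 1.5 + 7·6 = 43.5; r = 42.5 − 43.5 = -1
x=8: ŷ = 1.5 + 7·8 = 57.5; r = 59.5 − 57.5 = 2
SSE = 9 + 16 + 1 + 4 = 30
s = √(30/2) = √15 ≈ 3.8730

s = 3.8730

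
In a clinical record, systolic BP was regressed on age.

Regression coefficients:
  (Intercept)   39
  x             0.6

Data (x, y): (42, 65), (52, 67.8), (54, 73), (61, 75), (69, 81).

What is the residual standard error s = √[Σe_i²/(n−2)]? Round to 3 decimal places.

s = 1.796

x=42: ŷ = 39 + 0.6·42 = 64.2; e = 65 − 64.2 = 0.8
x=52: ŷ = 39 + 0.6·52 = 70.2; e = 67.8 − 70.2 = -2.4
x=54: ŷ = 39 + 0.6·54 = 71.4; e = 73 − 71.4 = 1.6
x=61: ŷ = 39 + 0.6·61 = 75.6; e = 75 − 75.6 = -0.6
x=69: ŷ = 39 + 0.6·69 = 80.4; e = 81 − 80.4 = 0.6
SSE = 0.64 + 5.76 + 2.56 + 0.36 + 0.36 = 9.68
s = √(9.68/3) = √3.22667 ≈ 1.796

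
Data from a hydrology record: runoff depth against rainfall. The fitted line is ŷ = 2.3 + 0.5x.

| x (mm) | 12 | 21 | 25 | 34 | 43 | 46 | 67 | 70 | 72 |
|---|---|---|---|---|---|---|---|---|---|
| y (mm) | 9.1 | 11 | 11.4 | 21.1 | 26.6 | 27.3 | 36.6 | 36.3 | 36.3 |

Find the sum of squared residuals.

SSE = 36.16

x=12: ŷ = 2.3 + 0.5·12 = 8.3; e = 9.1 − 8.3 = 0.8
x=21: ŷ = 2.3 + 0.5·21 = 12.8; e = 11 − 12.8 = -1.8
x=25: ŷ = 2.3 + 0.5·25 = 14.8; e = 11.4 − 14.8 = -3.4
x=34: ŷ = 2.3 + 0.5·34 = 19.3; e = 21.1 − 19.3 = 1.8
x=43: ŷ = 2.3 + 0.5·43 = 23.8; e = 26.6 − 23.8 = 2.8
x=46: ŷ = 2.3 + 0.5·46 = 25.3; e = 27.3 − 25.3 = 2
x=67: ŷ = 2.3 + 0.5·67 = 35.8; e = 36.6 − 35.8 = 0.8
x=70: ŷ = 2.3 + 0.5·70 = 37.3; e = 36.3 − 37.3 = -1
x=72: ŷ = 2.3 + 0.5·72 = 38.3; e = 36.3 − 38.3 = -2
SSE = 0.64 + 3.24 + 11.56 + 3.24 + 7.84 + 4 + 0.64 + 1 + 4 = 36.16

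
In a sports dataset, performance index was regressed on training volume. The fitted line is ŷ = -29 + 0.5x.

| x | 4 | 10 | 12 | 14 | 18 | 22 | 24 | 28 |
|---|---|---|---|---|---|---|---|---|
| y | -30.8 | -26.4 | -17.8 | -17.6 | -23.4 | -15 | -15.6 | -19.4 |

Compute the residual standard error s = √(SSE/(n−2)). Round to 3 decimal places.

s = 4.252

x=4: ŷ = -29 + 0.5·4 = -27; e = -30.8 − (-27) = -3.8
x=10: ŷ = -29 + 0.5·10 = -24; e = -26.4 − (-24) = -2.4
x=12: ŷ = -29 + 0.5·12 = -23; e = -17.8 − (-23) = 5.2
x=14: ŷ = -29 + 0.5·14 = -22; e = -17.6 − (-22) = 4.4
x=18: ŷ = -29 + 0.5·18 = -20; e = -23.4 − (-20) = -3.4
x=22: ŷ = -29 + 0.5·22 = -18; e = -15 − (-18) = 3
x=24: ŷ = -29 + 0.5·24 = -17; e = -15.6 − (-17) = 1.4
x=28: ŷ = -29 + 0.5·28 = -15; e = -19.4 − (-15) = -4.4
SSE = 14.44 + 5.76 + 27.04 + 19.36 + 11.56 + 9 + 1.96 + 19.36 = 108.48
s = √(108.48/6) = √18.08 ≈ 4.252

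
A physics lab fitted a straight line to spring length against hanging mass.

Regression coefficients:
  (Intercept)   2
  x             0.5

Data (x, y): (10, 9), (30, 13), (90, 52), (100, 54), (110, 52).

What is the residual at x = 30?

ŷ = 2 + 0.5·30 = 17
e = 13 − 17 = -4

e = -4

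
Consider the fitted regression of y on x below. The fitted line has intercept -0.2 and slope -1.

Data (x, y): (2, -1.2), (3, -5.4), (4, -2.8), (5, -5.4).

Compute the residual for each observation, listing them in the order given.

x=2: ŷ = -0.2 − 2 = -2.2; e = -1.2 − (-2.2) = 1
x=3: ŷ = -0.2 − 3 = -3.2; e = -5.4 − (-3.2) = -2.2
x=4: ŷ = -0.2 − 4 = -4.2; e = -2.8 − (-4.2) = 1.4
x=5: ŷ = -0.2 − 5 = -5.2; e = -5.4 − (-5.2) = -0.2

1, -2.2, 1.4, -0.2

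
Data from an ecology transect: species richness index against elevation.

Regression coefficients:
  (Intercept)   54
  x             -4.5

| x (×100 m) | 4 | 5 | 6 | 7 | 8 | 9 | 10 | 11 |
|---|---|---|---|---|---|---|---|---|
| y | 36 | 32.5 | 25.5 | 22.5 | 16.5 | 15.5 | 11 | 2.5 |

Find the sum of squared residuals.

SSE = 17.5

x=4: ŷ = 54 − 4.5·4 = 36; r = 36 − 36 = 0
x=5: ŷ = 54 − 4.5·5 = 31.5; r = 32.5 − 31.5 = 1
x=6: ŷ = 54 − 4.5·6 = 27; r = 25.5 − 27 = -1.5
x=7: ŷ = 54 − 4.5·7 = 22.5; r = 22.5 − 22.5 = 0
x=8: ŷ = 54 − 4.5·8 = 18; r = 16.5 − 18 = -1.5
x=9: ŷ = 54 − 4.5·9 = 13.5; r = 15.5 − 13.5 = 2
x=10: ŷ = 54 − 4.5·10 = 9; r = 11 − 9 = 2
x=11: ŷ = 54 − 4.5·11 = 4.5; r = 2.5 − 4.5 = -2
SSE = 0 + 1 + 2.25 + 0 + 2.25 + 4 + 4 + 4 = 17.5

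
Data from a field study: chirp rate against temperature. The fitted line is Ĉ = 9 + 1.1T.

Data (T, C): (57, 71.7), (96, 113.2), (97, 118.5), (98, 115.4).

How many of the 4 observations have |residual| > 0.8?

3

T=57: Ĉ = 9 + 1.1·57 = 71.7; e = 71.7 − 71.7 = 0
T=96: Ĉ = 9 + 1.1·96 = 114.6; e = 113.2 − 114.6 = -1.4
T=97: Ĉ = 9 + 1.1·97 = 115.7; e = 118.5 − 115.7 = 2.8
T=98: Ĉ = 9 + 1.1·98 = 116.8; e = 115.4 − 116.8 = -1.4
|e| > 0.8: T=96 (|e|=1.4), T=97 (|e|=2.8), T=98 (|e|=1.4) → 3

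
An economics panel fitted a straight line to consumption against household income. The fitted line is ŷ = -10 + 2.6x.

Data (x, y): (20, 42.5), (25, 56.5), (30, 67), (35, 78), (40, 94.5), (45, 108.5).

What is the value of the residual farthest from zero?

e = -3

x=20: ŷ = -10 + 2.6·20 = 42; e = 42.5 − 42 = 0.5
x=25: ŷ = -10 + 2.6·25 = 55; e = 56.5 − 55 = 1.5
x=30: ŷ = -10 + 2.6·30 = 68; e = 67 − 68 = -1
x=35: ŷ = -10 + 2.6·35 = 81; e = 78 − 81 = -3
x=40: ŷ = -10 + 2.6·40 = 94; e = 94.5 − 94 = 0.5
x=45: ŷ = -10 + 2.6·45 = 107; e = 108.5 − 107 = 1.5
Largest |e| is 3 at x = 35, residual -3.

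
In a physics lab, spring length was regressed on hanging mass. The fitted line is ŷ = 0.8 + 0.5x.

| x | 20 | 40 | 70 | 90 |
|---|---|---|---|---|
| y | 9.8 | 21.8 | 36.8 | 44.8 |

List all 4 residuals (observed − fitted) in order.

x=20: ŷ = 0.8 + 0.5·20 = 10.8; r = 9.8 − 10.8 = -1
x=40: ŷ = 0.8 + 0.5·40 = 20.8; r = 21.8 − 20.8 = 1
x=70: ŷ = 0.8 + 0.5·70 = 35.8; r = 36.8 − 35.8 = 1
x=90: ŷ = 0.8 + 0.5·90 = 45.8; r = 44.8 − 45.8 = -1

-1, 1, 1, -1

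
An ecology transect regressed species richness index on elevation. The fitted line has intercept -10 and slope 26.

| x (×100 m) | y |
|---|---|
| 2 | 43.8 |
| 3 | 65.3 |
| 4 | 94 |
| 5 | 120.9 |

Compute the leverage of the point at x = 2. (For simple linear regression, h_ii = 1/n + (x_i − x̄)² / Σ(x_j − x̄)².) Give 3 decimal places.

x̄ = (2 + 3 + 4 + 5)/4 = 3.5
Σ(x − x̄)² = 2.25 + 0.25 + 0.25 + 2.25 = 5
h = 1/4 + (-1.5)²/5 = 0.25 + 0.45 = 0.700

h = 0.700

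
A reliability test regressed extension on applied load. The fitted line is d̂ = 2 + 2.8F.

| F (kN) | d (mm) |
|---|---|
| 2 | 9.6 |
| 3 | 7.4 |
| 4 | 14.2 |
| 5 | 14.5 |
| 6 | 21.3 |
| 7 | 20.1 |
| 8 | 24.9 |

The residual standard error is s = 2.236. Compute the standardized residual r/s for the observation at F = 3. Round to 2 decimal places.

-1.34

d̂ = 2 + 2.8·3 = 10.4
r = 7.4 − 10.4 = -3
r/s = -3 / 2.236 = -1.34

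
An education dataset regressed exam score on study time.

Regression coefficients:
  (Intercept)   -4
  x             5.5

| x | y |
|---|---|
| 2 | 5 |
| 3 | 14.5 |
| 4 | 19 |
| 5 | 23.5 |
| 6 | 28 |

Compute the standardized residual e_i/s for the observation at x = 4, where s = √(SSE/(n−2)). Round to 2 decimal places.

x=2: ŷ = -4 + 5.5·2 = 7; e = 5 − 7 = -2
x=3: ŷ = -4 + 5.5·3 = 12.5; e = 14.5 − 12.5 = 2
x=4: ŷ = -4 + 5.5·4 = 18; e = 19 − 18 = 1
x=5: ŷ = -4 + 5.5·5 = 23.5; e = 23.5 − 23.5 = 0
x=6: ŷ = -4 + 5.5·6 = 29; e = 28 − 29 = -1
SSE = 4 + 4 + 1 + 0 + 1 = 10
s = √(10/3) = 1.82574
e/s = 1 / 1.82574 = 0.55

0.55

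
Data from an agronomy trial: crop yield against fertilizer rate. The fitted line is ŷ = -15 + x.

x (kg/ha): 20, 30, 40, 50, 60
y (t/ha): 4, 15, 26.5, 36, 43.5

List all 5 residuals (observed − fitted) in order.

x=20: ŷ = -15 + 20 = 5; e = 4 − 5 = -1
x=30: ŷ = -15 + 30 = 15; e = 15 − 15 = 0
x=40: ŷ = -15 + 40 = 25; e = 26.5 − 25 = 1.5
x=50: ŷ = -15 + 50 = 35; e = 36 − 35 = 1
x=60: ŷ = -15 + 60 = 45; e = 43.5 − 45 = -1.5

-1, 0, 1.5, 1, -1.5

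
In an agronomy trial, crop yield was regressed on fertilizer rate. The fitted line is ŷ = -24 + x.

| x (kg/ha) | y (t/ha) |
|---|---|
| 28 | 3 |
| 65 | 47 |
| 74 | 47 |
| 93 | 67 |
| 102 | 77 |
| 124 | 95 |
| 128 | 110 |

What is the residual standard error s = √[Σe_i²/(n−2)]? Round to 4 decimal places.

x=28: ŷ = -24 + 28 = 4; e = 3 − 4 = -1
x=65: ŷ = -24 + 65 = 41; e = 47 − 41 = 6
x=74: ŷ = -24 + 74 = 50; e = 47 − 50 = -3
x=93: ŷ = -24 + 93 = 69; e = 67 − 69 = -2
x=102: ŷ = -24 + 102 = 78; e = 77 − 78 = -1
x=124: ŷ = -24 + 124 = 100; e = 95 − 100 = -5
x=128: ŷ = -24 + 128 = 104; e = 110 − 104 = 6
SSE = 1 + 36 + 9 + 4 + 1 + 25 + 36 = 112
s = √(112/5) = √22.4 ≈ 4.7329

s = 4.7329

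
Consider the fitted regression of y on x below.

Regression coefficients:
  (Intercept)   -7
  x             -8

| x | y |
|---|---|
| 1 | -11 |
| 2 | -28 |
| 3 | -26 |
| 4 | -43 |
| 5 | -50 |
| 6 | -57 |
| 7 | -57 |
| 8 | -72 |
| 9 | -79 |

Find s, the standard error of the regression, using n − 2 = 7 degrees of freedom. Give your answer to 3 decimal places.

s = 4.342

x=1: ŷ = -7 − 8·1 = -15; r = -11 − (-15) = 4
x=2: ŷ = -7 − 8·2 = -23; r = -28 − (-23) = -5
x=3: ŷ = -7 − 8·3 = -31; r = -26 − (-31) = 5
x=4: ŷ = -7 − 8·4 = -39; r = -43 − (-39) = -4
x=5: ŷ = -7 − 8·5 = -47; r = -50 − (-47) = -3
x=6: ŷ = -7 − 8·6 = -55; r = -57 − (-55) = -2
x=7: ŷ = -7 − 8·7 = -63; r = -57 − (-63) = 6
x=8: ŷ = -7 − 8·8 = -71; r = -72 − (-71) = -1
x=9: ŷ = -7 − 8·9 = -79; r = -79 − (-79) = 0
SSE = 16 + 25 + 25 + 16 + 9 + 4 + 36 + 1 + 0 = 132
s = √(132/7) = √18.8571 ≈ 4.342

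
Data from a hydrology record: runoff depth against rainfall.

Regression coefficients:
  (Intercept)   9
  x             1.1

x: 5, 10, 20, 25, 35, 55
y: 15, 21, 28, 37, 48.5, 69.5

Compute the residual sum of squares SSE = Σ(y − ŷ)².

SSE = 11.5

x=5: ŷ = 9 + 1.1·5 = 14.5; e = 15 − 14.5 = 0.5
x=10: ŷ = 9 + 1.1·10 = 20; e = 21 − 20 = 1
x=20: ŷ = 9 + 1.1·20 = 31; e = 28 − 31 = -3
x=25: ŷ = 9 + 1.1·25 = 36.5; e = 37 − 36.5 = 0.5
x=35: ŷ = 9 + 1.1·35 = 47.5; e = 48.5 − 47.5 = 1
x=55: ŷ = 9 + 1.1·55 = 69.5; e = 69.5 − 69.5 = 0
SSE = 0.25 + 1 + 9 + 0.25 + 1 + 0 = 11.5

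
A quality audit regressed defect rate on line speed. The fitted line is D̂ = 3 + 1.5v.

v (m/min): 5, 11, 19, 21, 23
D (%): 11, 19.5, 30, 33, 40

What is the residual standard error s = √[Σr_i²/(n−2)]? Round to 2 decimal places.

s = 1.91

v=5: D̂ = 3 + 1.5·5 = 10.5; r = 11 − 10.5 = 0.5
v=11: D̂ = 3 + 1.5·11 = 19.5; r = 19.5 − 19.5 = 0
v=19: D̂ = 3 + 1.5·19 = 31.5; r = 30 − 31.5 = -1.5
v=21: D̂ = 3 + 1.5·21 = 34.5; r = 33 − 34.5 = -1.5
v=23: D̂ = 3 + 1.5·23 = 37.5; r = 40 − 37.5 = 2.5
SSE = 0.25 + 0 + 2.25 + 2.25 + 6.25 = 11
s = √(11/3) = √3.66667 ≈ 1.91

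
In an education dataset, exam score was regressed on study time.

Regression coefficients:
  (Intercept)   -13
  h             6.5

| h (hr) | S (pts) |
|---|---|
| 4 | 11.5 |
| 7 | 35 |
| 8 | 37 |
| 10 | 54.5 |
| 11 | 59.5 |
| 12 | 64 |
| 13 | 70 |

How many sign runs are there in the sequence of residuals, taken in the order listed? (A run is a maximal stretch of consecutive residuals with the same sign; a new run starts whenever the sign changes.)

h=4: ŷ = -13 + 6.5·4 = 13; r = 11.5 − 13 = -1.5
h=7: ŷ = -13 + 6.5·7 = 32.5; r = 35 − 32.5 = 2.5
h=8: ŷ = -13 + 6.5·8 = 39; r = 37 − 39 = -2
h=10: ŷ = -13 + 6.5·10 = 52; r = 54.5 − 52 = 2.5
h=11: ŷ = -13 + 6.5·11 = 58.5; r = 59.5 − 58.5 = 1
h=12: ŷ = -13 + 6.5·12 = 65; r = 64 − 65 = -1
h=13: ŷ = -13 + 6.5·13 = 71.5; r = 70 − 71.5 = -1.5
Signs: − + − + + − −
Runs: −×1, +×1, −×1, +×2, −×2 → 5

5 runs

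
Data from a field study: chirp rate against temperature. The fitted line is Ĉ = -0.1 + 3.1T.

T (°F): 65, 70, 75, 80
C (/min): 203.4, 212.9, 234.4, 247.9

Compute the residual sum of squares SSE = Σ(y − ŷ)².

SSE = 24

T=65: Ĉ = -0.1 + 3.1·65 = 201.4; e = 203.4 − 201.4 = 2
T=70: Ĉ = -0.1 + 3.1·70 = 216.9; e = 212.9 − 216.9 = -4
T=75: Ĉ = -0.1 + 3.1·75 = 232.4; e = 234.4 − 232.4 = 2
T=80: Ĉ = -0.1 + 3.1·80 = 247.9; e = 247.9 − 247.9 = 0
SSE = 4 + 16 + 4 + 0 = 24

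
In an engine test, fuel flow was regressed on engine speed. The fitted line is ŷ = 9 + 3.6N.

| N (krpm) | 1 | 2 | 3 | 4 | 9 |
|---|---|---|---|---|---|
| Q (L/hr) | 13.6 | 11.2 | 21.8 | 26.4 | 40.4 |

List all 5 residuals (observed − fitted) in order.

1, -5, 2, 3, -1

N=1: ŷ = 9 + 3.6·1 = 12.6; r = 13.6 − 12.6 = 1
N=2: ŷ = 9 + 3.6·2 = 16.2; r = 11.2 − 16.2 = -5
N=3: ŷ = 9 + 3.6·3 = 19.8; r = 21.8 − 19.8 = 2
N=4: ŷ = 9 + 3.6·4 = 23.4; r = 26.4 − 23.4 = 3
N=9: ŷ = 9 + 3.6·9 = 41.4; r = 40.4 − 41.4 = -1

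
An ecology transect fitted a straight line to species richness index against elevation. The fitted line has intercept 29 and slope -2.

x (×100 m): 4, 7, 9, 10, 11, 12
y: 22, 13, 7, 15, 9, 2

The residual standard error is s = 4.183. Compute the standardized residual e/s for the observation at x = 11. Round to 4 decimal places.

0.4781

ŷ = 29 − 2·11 = 7
e = 9 − 7 = 2
e/s = 2 / 4.183 = 0.4781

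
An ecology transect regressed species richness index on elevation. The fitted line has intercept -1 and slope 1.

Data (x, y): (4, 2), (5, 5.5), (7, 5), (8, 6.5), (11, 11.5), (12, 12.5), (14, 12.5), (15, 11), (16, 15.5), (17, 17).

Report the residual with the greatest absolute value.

e = -3

x=4: ŷ = -1 + 4 = 3; e = 2 − 3 = -1
x=5: ŷ = -1 + 5 = 4; e = 5.5 − 4 = 1.5
x=7: ŷ = -1 + 7 = 6; e = 5 − 6 = -1
x=8: ŷ = -1 + 8 = 7; e = 6.5 − 7 = -0.5
x=11: ŷ = -1 + 11 = 10; e = 11.5 − 10 = 1.5
x=12: ŷ = -1 + 12 = 11; e = 12.5 − 11 = 1.5
x=14: ŷ = -1 + 14 = 13; e = 12.5 − 13 = -0.5
x=15: ŷ = -1 + 15 = 14; e = 11 − 14 = -3
x=16: ŷ = -1 + 16 = 15; e = 15.5 − 15 = 0.5
x=17: ŷ = -1 + 17 = 16; e = 17 − 16 = 1
Largest |e| is 3 at x = 15, residual -3.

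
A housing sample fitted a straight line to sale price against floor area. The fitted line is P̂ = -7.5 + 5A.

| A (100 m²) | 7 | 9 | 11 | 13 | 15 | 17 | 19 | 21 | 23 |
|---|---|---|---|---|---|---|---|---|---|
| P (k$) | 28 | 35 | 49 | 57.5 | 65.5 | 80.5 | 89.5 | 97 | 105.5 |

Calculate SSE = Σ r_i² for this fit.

A=7: P̂ = -7.5 + 5·7 = 27.5; r = 28 − 27.5 = 0.5
A=9: P̂ = -7.5 + 5·9 = 37.5; r = 35 − 37.5 = -2.5
A=11: P̂ = -7.5 + 5·11 = 47.5; r = 49 − 47.5 = 1.5
A=13: P̂ = -7.5 + 5·13 = 57.5; r = 57.5 − 57.5 = 0
A=15: P̂ = -7.5 + 5·15 = 67.5; r = 65.5 − 67.5 = -2
A=17: P̂ = -7.5 + 5·17 = 77.5; r = 80.5 − 77.5 = 3
A=19: P̂ = -7.5 + 5·19 = 87.5; r = 89.5 − 87.5 = 2
A=21: P̂ = -7.5 + 5·21 = 97.5; r = 97 − 97.5 = -0.5
A=23: P̂ = -7.5 + 5·23 = 107.5; r = 105.5 − 107.5 = -2
SSE = 0.25 + 6.25 + 2.25 + 0 + 4 + 9 + 4 + 0.25 + 4 = 30

SSE = 30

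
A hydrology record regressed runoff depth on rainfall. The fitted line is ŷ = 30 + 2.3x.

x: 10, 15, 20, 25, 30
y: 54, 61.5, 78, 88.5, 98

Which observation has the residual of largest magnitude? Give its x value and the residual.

x = 15, r = -3

x=10: ŷ = 30 + 2.3·10 = 53; r = 54 − 53 = 1
x=15: ŷ = 30 + 2.3·15 = 64.5; r = 61.5 − 64.5 = -3
x=20: ŷ = 30 + 2.3·20 = 76; r = 78 − 76 = 2
x=25: ŷ = 30 + 2.3·25 = 87.5; r = 88.5 − 87.5 = 1
x=30: ŷ = 30 + 2.3·30 = 99; r = 98 − 99 = -1
Largest |r| is 3 at x = 15, residual -3.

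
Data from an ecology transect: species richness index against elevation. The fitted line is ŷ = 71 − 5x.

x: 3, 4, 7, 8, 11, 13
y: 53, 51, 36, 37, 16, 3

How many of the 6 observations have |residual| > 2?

3

x=3: ŷ = 71 − 5·3 = 56; r = 53 − 56 = -3
x=4: ŷ = 71 − 5·4 = 51; r = 51 − 51 = 0
x=7: ŷ = 71 − 5·7 = 36; r = 36 − 36 = 0
x=8: ŷ = 71 − 5·8 = 31; r = 37 − 31 = 6
x=11: ŷ = 71 − 5·11 = 16; r = 16 − 16 = 0
x=13: ŷ = 71 − 5·13 = 6; r = 3 − 6 = -3
|r| > 2: x=3 (|r|=3), x=8 (|r|=6), x=13 (|r|=3) → 3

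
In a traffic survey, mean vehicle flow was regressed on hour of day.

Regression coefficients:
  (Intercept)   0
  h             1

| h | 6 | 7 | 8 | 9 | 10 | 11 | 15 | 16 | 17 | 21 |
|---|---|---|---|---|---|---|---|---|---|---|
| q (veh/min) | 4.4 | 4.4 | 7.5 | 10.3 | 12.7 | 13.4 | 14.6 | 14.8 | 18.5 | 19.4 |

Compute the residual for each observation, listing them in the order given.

-1.6, -2.6, -0.5, 1.3, 2.7, 2.4, -0.4, -1.2, 1.5, -1.6

h=6: ŷ = 6 = 6; r = 4.4 − 6 = -1.6
h=7: ŷ = 7 = 7; r = 4.4 − 7 = -2.6
h=8: ŷ = 8 = 8; r = 7.5 − 8 = -0.5
h=9: ŷ = 9 = 9; r = 10.3 − 9 = 1.3
h=10: ŷ = 10 = 10; r = 12.7 − 10 = 2.7
h=11: ŷ = 11 = 11; r = 13.4 − 11 = 2.4
h=15: ŷ = 15 = 15; r = 14.6 − 15 = -0.4
h=16: ŷ = 16 = 16; r = 14.8 − 16 = -1.2
h=17: ŷ = 17 = 17; r = 18.5 − 17 = 1.5
h=21: ŷ = 21 = 21; r = 19.4 − 21 = -1.6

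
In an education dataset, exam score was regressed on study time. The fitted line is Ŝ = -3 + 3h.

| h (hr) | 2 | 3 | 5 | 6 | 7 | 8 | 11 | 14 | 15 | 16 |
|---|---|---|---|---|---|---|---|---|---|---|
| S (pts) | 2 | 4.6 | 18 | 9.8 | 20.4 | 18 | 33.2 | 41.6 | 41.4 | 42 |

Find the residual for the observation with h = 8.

e = -3

Ŝ = -3 + 3·8 = 21
e = 18 − 21 = -3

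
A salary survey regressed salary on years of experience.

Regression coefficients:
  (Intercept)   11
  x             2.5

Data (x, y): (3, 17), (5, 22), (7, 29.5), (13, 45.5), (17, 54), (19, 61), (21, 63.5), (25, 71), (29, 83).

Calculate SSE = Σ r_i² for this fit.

SSE = 22.5

x=3: ŷ = 11 + 2.5·3 = 18.5; r = 17 − 18.5 = -1.5
x=5: ŷ = 11 + 2.5·5 = 23.5; r = 22 − 23.5 = -1.5
x=7: ŷ = 11 + 2.5·7 = 28.5; r = 29.5 − 28.5 = 1
x=13: ŷ = 11 + 2.5·13 = 43.5; r = 45.5 − 43.5 = 2
x=17: ŷ = 11 + 2.5·17 = 53.5; r = 54 − 53.5 = 0.5
x=19: ŷ = 11 + 2.5·19 = 58.5; r = 61 − 58.5 = 2.5
x=21: ŷ = 11 + 2.5·21 = 63.5; r = 63.5 − 63.5 = 0
x=25: ŷ = 11 + 2.5·25 = 73.5; r = 71 − 73.5 = -2.5
x=29: ŷ = 11 + 2.5·29 = 83.5; r = 83 − 83.5 = -0.5
SSE = 2.25 + 2.25 + 1 + 4 + 0.25 + 6.25 + 0 + 6.25 + 0.25 = 22.5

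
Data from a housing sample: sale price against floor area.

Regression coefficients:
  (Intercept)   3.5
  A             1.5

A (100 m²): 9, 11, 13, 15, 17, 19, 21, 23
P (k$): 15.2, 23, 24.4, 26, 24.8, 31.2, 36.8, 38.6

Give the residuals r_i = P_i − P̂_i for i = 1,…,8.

-1.8, 3, 1.4, 0, -4.2, -0.8, 1.8, 0.6

A=9: P̂ = 3.5 + 1.5·9 = 17; r = 15.2 − 17 = -1.8
A=11: P̂ = 3.5 + 1.5·11 = 20; r = 23 − 20 = 3
A=13: P̂ = 3.5 + 1.5·13 = 23; r = 24.4 − 23 = 1.4
A=15: P̂ = 3.5 + 1.5·15 = 26; r = 26 − 26 = 0
A=17: P̂ = 3.5 + 1.5·17 = 29; r = 24.8 − 29 = -4.2
A=19: P̂ = 3.5 + 1.5·19 = 32; r = 31.2 − 32 = -0.8
A=21: P̂ = 3.5 + 1.5·21 = 35; r = 36.8 − 35 = 1.8
A=23: P̂ = 3.5 + 1.5·23 = 38; r = 38.6 − 38 = 0.6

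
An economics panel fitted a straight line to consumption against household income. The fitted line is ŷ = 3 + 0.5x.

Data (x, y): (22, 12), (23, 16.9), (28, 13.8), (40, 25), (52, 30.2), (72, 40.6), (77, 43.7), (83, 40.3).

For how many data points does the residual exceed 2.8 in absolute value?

x=22: ŷ = 3 + 0.5·22 = 14; e = 12 − 14 = -2
x=23: ŷ = 3 + 0.5·23 = 14.5; e = 16.9 − 14.5 = 2.4
x=28: ŷ = 3 + 0.5·28 = 17; e = 13.8 − 17 = -3.2
x=40: ŷ = 3 + 0.5·40 = 23; e = 25 − 23 = 2
x=52: ŷ = 3 + 0.5·52 = 29; e = 30.2 − 29 = 1.2
x=72: ŷ = 3 + 0.5·72 = 39; e = 40.6 − 39 = 1.6
x=77: ŷ = 3 + 0.5·77 = 41.5; e = 43.7 − 41.5 = 2.2
x=83: ŷ = 3 + 0.5·83 = 44.5; e = 40.3 − 44.5 = -4.2
|e| > 2.8: x=28 (|e|=3.2), x=83 (|e|=4.2) → 2

2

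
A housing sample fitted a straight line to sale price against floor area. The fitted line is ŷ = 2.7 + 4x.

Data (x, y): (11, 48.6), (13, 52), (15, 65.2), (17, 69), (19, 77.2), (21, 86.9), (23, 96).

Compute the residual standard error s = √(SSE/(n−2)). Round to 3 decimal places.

x=11: ŷ = 2.7 + 4·11 = 46.7; e = 48.6 − 46.7 = 1.9
x=13: ŷ = 2.7 + 4·13 = 54.7; e = 52 − 54.7 = -2.7
x=15: ŷ = 2.7 + 4·15 = 62.7; e = 65.2 − 62.7 = 2.5
x=17: ŷ = 2.7 + 4·17 = 70.7; e = 69 − 70.7 = -1.7
x=19: ŷ = 2.7 + 4·19 = 78.7; e = 77.2 − 78.7 = -1.5
x=21: ŷ = 2.7 + 4·21 = 86.7; e = 86.9 − 86.7 = 0.2
x=23: ŷ = 2.7 + 4·23 = 94.7; e = 96 − 94.7 = 1.3
SSE = 3.61 + 7.29 + 6.25 + 2.89 + 2.25 + 0.04 + 1.69 = 24.02
s = √(24.02/5) = √4.804 ≈ 2.192

s = 2.192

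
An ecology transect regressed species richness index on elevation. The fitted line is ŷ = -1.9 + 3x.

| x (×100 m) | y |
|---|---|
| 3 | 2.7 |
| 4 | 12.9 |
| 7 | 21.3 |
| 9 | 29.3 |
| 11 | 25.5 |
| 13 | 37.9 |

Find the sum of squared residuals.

x=3: ŷ = -1.9 + 3·3 = 7.1; e = 2.7 − 7.1 = -4.4
x=4: ŷ = -1.9 + 3·4 = 10.1; e = 12.9 − 10.1 = 2.8
x=7: ŷ = -1.9 + 3·7 = 19.1; e = 21.3 − 19.1 = 2.2
x=9: ŷ = -1.9 + 3·9 = 25.1; e = 29.3 − 25.1 = 4.2
x=11: ŷ = -1.9 + 3·11 = 31.1; e = 25.5 − 31.1 = -5.6
x=13: ŷ = -1.9 + 3·13 = 37.1; e = 37.9 − 37.1 = 0.8
SSE = 19.36 + 7.84 + 4.84 + 17.64 + 31.36 + 0.64 = 81.68

SSE = 81.68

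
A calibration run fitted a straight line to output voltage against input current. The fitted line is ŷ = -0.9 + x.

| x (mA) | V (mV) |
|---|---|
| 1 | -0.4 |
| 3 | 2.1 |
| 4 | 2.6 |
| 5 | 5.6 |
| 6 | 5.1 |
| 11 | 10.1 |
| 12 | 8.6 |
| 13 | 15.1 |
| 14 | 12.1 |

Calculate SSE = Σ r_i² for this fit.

x=1: ŷ = -0.9 + 1 = 0.1; r = -0.4 − 0.1 = -0.5
x=3: ŷ = -0.9 + 3 = 2.1; r = 2.1 − 2.1 = 0
x=4: ŷ = -0.9 + 4 = 3.1; r = 2.6 − 3.1 = -0.5
x=5: ŷ = -0.9 + 5 = 4.1; r = 5.6 − 4.1 = 1.5
x=6: ŷ = -0.9 + 6 = 5.1; r = 5.1 − 5.1 = 0
x=11: ŷ = -0.9 + 11 = 10.1; r = 10.1 − 10.1 = 0
x=12: ŷ = -0.9 + 12 = 11.1; r = 8.6 − 11.1 = -2.5
x=13: ŷ = -0.9 + 13 = 12.1; r = 15.1 − 12.1 = 3
x=14: ŷ = -0.9 + 14 = 13.1; r = 12.1 − 13.1 = -1
SSE = 0.25 + 0 + 0.25 + 2.25 + 0 + 0 + 6.25 + 9 + 1 = 19

SSE = 19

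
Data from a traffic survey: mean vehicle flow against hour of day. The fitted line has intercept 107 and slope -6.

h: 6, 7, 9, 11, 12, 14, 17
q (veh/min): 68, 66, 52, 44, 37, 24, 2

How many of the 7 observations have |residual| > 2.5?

3

h=6: q̂ = 107 − 6·6 = 71; e = 68 − 71 = -3
h=7: q̂ = 107 − 6·7 = 65; e = 66 − 65 = 1
h=9: q̂ = 107 − 6·9 = 53; e = 52 − 53 = -1
h=11: q̂ = 107 − 6·11 = 41; e = 44 − 41 = 3
h=12: q̂ = 107 − 6·12 = 35; e = 37 − 35 = 2
h=14: q̂ = 107 − 6·14 = 23; e = 24 − 23 = 1
h=17: q̂ = 107 − 6·17 = 5; e = 2 − 5 = -3
|e| > 2.5: h=6 (|e|=3), h=11 (|e|=3), h=17 (|e|=3) → 3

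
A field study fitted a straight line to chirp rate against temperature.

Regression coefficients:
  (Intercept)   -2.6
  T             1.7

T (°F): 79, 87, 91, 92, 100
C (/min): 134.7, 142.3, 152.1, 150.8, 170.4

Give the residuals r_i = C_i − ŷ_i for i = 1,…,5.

3, -3, 0, -3, 3

T=79: ŷ = -2.6 + 1.7·79 = 131.7; r = 134.7 − 131.7 = 3
T=87: ŷ = -2.6 + 1.7·87 = 145.3; r = 142.3 − 145.3 = -3
T=91: ŷ = -2.6 + 1.7·91 = 152.1; r = 152.1 − 152.1 = 0
T=92: ŷ = -2.6 + 1.7·92 = 153.8; r = 150.8 − 153.8 = -3
T=100: ŷ = -2.6 + 1.7·100 = 167.4; r = 170.4 − 167.4 = 3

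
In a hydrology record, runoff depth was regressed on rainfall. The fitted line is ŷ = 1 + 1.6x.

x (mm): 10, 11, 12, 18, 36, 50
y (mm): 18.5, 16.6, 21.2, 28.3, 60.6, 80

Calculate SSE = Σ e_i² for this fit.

SSE = 14.5

x=10: ŷ = 1 + 1.6·10 = 17; e = 18.5 − 17 = 1.5
x=11: ŷ = 1 + 1.6·11 = 18.6; e = 16.6 − 18.6 = -2
x=12: ŷ = 1 + 1.6·12 = 20.2; e = 21.2 − 20.2 = 1
x=18: ŷ = 1 + 1.6·18 = 29.8; e = 28.3 − 29.8 = -1.5
x=36: ŷ = 1 + 1.6·36 = 58.6; e = 60.6 − 58.6 = 2
x=50: ŷ = 1 + 1.6·50 = 81; e = 80 − 81 = -1
SSE = 2.25 + 4 + 1 + 2.25 + 4 + 1 = 14.5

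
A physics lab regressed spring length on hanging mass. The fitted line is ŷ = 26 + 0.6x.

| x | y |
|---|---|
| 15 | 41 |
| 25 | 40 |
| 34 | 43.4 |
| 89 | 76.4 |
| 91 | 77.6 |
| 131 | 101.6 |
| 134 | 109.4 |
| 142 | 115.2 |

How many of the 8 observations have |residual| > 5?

1

x=15: ŷ = 26 + 0.6·15 = 35; e = 41 − 35 = 6
x=25: ŷ = 26 + 0.6·25 = 41; e = 40 − 41 = -1
x=34: ŷ = 26 + 0.6·34 = 46.4; e = 43.4 − 46.4 = -3
x=89: ŷ = 26 + 0.6·89 = 79.4; e = 76.4 − 79.4 = -3
x=91: ŷ = 26 + 0.6·91 = 80.6; e = 77.6 − 80.6 = -3
x=131: ŷ = 26 + 0.6·131 = 104.6; e = 101.6 − 104.6 = -3
x=134: ŷ = 26 + 0.6·134 = 106.4; e = 109.4 − 106.4 = 3
x=142: ŷ = 26 + 0.6·142 = 111.2; e = 115.2 − 111.2 = 4
|e| > 5: x=15 (|e|=6) → 1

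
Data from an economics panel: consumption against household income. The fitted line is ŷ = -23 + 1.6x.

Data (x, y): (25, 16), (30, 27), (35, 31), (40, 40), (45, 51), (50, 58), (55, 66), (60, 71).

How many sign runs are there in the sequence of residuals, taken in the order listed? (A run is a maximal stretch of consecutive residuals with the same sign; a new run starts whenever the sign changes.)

5 runs

x=25: ŷ = -23 + 1.6·25 = 17; e = 16 − 17 = -1
x=30: ŷ = -23 + 1.6·30 = 25; e = 27 − 25 = 2
x=35: ŷ = -23 + 1.6·35 = 33; e = 31 − 33 = -2
x=40: ŷ = -23 + 1.6·40 = 41; e = 40 − 41 = -1
x=45: ŷ = -23 + 1.6·45 = 49; e = 51 − 49 = 2
x=50: ŷ = -23 + 1.6·50 = 57; e = 58 − 57 = 1
x=55: ŷ = -23 + 1.6·55 = 65; e = 66 − 65 = 1
x=60: ŷ = -23 + 1.6·60 = 73; e = 71 − 73 = -2
Signs: − + − − + + + −
Runs: −×1, +×1, −×2, +×3, −×1 → 5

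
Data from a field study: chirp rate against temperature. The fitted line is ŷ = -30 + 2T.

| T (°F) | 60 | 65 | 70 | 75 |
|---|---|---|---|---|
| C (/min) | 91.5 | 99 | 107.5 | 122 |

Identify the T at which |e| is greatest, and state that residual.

T=60: ŷ = -30 + 2·60 = 90; e = 91.5 − 90 = 1.5
T=65: ŷ = -30 + 2·65 = 100; e = 99 − 100 = -1
T=70: ŷ = -30 + 2·70 = 110; e = 107.5 − 110 = -2.5
T=75: ŷ = -30 + 2·75 = 120; e = 122 − 120 = 2
Largest |e| is 2.5 at T = 70, residual -2.5.

T = 70, e = -2.5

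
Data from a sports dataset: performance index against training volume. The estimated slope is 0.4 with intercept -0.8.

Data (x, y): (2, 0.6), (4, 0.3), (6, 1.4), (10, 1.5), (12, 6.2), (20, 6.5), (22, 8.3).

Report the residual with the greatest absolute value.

e = 2.2

x=2: ŷ = -0.8 + 0.4·2 = 0; e = 0.6 − 0 = 0.6
x=4: ŷ = -0.8 + 0.4·4 = 0.8; e = 0.3 − 0.8 = -0.5
x=6: ŷ = -0.8 + 0.4·6 = 1.6; e = 1.4 − 1.6 = -0.2
x=10: ŷ = -0.8 + 0.4·10 = 3.2; e = 1.5 − 3.2 = -1.7
x=12: ŷ = -0.8 + 0.4·12 = 4; e = 6.2 − 4 = 2.2
x=20: ŷ = -0.8 + 0.4·20 = 7.2; e = 6.5 − 7.2 = -0.7
x=22: ŷ = -0.8 + 0.4·22 = 8; e = 8.3 − 8 = 0.3
Largest |e| is 2.2 at x = 12, residual 2.2.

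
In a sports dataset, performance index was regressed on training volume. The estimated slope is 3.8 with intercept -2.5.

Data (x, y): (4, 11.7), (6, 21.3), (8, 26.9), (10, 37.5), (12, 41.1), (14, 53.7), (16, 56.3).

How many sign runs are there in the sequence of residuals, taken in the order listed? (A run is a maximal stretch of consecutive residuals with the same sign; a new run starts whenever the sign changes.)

x=4: ŷ = -2.5 + 3.8·4 = 12.7; r = 11.7 − 12.7 = -1
x=6: ŷ = -2.5 + 3.8·6 = 20.3; r = 21.3 − 20.3 = 1
x=8: ŷ = -2.5 + 3.8·8 = 27.9; r = 26.9 − 27.9 = -1
x=10: ŷ = -2.5 + 3.8·10 = 35.5; r = 37.5 − 35.5 = 2
x=12: ŷ = -2.5 + 3.8·12 = 43.1; r = 41.1 − 43.1 = -2
x=14: ŷ = -2.5 + 3.8·14 = 50.7; r = 53.7 − 50.7 = 3
x=16: ŷ = -2.5 + 3.8·16 = 58.3; r = 56.3 − 58.3 = -2
Signs: − + − + − + −
Runs: −×1, +×1, −×1, +×1, −×1, +×1, −×1 → 7

7 runs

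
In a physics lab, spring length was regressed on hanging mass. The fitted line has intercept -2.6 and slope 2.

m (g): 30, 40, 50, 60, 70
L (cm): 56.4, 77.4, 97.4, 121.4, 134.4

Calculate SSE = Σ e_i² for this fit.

m=30: ŷ = -2.6 + 2·30 = 57.4; e = 56.4 − 57.4 = -1
m=40: ŷ = -2.6 + 2·40 = 77.4; e = 77.4 − 77.4 = 0
m=50: ŷ = -2.6 + 2·50 = 97.4; e = 97.4 − 97.4 = 0
m=60: ŷ = -2.6 + 2·60 = 117.4; e = 121.4 − 117.4 = 4
m=70: ŷ = -2.6 + 2·70 = 137.4; e = 134.4 − 137.4 = -3
SSE = 1 + 0 + 0 + 16 + 9 = 26

SSE = 26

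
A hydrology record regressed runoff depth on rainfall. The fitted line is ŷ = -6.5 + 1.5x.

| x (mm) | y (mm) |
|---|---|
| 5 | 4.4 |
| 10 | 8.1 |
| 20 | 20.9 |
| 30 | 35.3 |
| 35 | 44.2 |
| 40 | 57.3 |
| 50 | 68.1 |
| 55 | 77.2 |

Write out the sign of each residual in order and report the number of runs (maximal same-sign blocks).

x=5: ŷ = -6.5 + 1.5·5 = 1; r = 4.4 − 1 = 3.4
x=10: ŷ = -6.5 + 1.5·10 = 8.5; r = 8.1 − 8.5 = -0.4
x=20: ŷ = -6.5 + 1.5·20 = 23.5; r = 20.9 − 23.5 = -2.6
x=30: ŷ = -6.5 + 1.5·30 = 38.5; r = 35.3 − 38.5 = -3.2
x=35: ŷ = -6.5 + 1.5·35 = 46; r = 44.2 − 46 = -1.8
x=40: ŷ = -6.5 + 1.5·40 = 53.5; r = 57.3 − 53.5 = 3.8
x=50: ŷ = -6.5 + 1.5·50 = 68.5; r = 68.1 − 68.5 = -0.4
x=55: ŷ = -6.5 + 1.5·55 = 76; r = 77.2 − 76 = 1.2
Signs: + − − − − + − +
Runs: +×1, −×4, +×1, −×1, +×1 → 5

5 runs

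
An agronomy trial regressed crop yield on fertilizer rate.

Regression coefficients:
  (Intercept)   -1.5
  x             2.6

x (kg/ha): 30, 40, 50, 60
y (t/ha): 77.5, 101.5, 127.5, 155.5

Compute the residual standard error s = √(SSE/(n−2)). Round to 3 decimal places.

s = 1.414

x=30: ŷ = -1.5 + 2.6·30 = 76.5; r = 77.5 − 76.5 = 1
x=40: ŷ = -1.5 + 2.6·40 = 102.5; r = 101.5 − 102.5 = -1
x=50: ŷ = -1.5 + 2.6·50 = 128.5; r = 127.5 − 128.5 = -1
x=60: ŷ = -1.5 + 2.6·60 = 154.5; r = 155.5 − 154.5 = 1
SSE = 1 + 1 + 1 + 1 = 4
s = √(4/2) = √2 ≈ 1.414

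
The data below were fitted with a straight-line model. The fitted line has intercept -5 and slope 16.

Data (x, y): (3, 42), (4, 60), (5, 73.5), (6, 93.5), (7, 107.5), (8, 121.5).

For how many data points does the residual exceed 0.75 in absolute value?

5

x=3: ŷ = -5 + 16·3 = 43; e = 42 − 43 = -1
x=4: ŷ = -5 + 16·4 = 59; e = 60 − 59 = 1
x=5: ŷ = -5 + 16·5 = 75; e = 73.5 − 75 = -1.5
x=6: ŷ = -5 + 16·6 = 91; e = 93.5 − 91 = 2.5
x=7: ŷ = -5 + 16·7 = 107; e = 107.5 − 107 = 0.5
x=8: ŷ = -5 + 16·8 = 123; e = 121.5 − 123 = -1.5
|e| > 0.75: x=3 (|e|=1), x=4 (|e|=1), x=5 (|e|=1.5), x=6 (|e|=2.5), x=8 (|e|=1.5) → 5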